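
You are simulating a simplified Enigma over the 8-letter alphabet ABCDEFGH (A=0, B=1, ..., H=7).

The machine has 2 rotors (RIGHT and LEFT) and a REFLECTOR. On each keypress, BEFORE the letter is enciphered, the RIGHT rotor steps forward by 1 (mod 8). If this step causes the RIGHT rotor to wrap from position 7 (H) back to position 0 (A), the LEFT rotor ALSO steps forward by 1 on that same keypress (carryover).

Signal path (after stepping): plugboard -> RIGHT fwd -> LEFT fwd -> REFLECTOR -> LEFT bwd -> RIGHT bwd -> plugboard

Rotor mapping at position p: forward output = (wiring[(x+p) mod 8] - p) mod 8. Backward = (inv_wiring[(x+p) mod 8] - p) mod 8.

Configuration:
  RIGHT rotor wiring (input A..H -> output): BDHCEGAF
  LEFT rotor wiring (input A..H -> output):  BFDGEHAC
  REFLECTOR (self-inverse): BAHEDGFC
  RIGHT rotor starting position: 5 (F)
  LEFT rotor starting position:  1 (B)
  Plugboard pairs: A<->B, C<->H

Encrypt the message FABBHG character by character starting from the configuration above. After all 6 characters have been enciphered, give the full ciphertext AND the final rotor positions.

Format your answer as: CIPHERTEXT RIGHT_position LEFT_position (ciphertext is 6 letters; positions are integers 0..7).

Answer: BHHAED 3 2

Derivation:
Char 1 ('F'): step: R->6, L=1; F->plug->F->R->E->L->G->refl->F->L'->C->R'->A->plug->B
Char 2 ('A'): step: R->7, L=1; A->plug->B->R->C->L->F->refl->G->L'->E->R'->C->plug->H
Char 3 ('B'): step: R->0, L->2 (L advanced); B->plug->A->R->B->L->E->refl->D->L'->H->R'->C->plug->H
Char 4 ('B'): step: R->1, L=2; B->plug->A->R->C->L->C->refl->H->L'->G->R'->B->plug->A
Char 5 ('H'): step: R->2, L=2; H->plug->C->R->C->L->C->refl->H->L'->G->R'->E->plug->E
Char 6 ('G'): step: R->3, L=2; G->plug->G->R->A->L->B->refl->A->L'->F->R'->D->plug->D
Final: ciphertext=BHHAED, RIGHT=3, LEFT=2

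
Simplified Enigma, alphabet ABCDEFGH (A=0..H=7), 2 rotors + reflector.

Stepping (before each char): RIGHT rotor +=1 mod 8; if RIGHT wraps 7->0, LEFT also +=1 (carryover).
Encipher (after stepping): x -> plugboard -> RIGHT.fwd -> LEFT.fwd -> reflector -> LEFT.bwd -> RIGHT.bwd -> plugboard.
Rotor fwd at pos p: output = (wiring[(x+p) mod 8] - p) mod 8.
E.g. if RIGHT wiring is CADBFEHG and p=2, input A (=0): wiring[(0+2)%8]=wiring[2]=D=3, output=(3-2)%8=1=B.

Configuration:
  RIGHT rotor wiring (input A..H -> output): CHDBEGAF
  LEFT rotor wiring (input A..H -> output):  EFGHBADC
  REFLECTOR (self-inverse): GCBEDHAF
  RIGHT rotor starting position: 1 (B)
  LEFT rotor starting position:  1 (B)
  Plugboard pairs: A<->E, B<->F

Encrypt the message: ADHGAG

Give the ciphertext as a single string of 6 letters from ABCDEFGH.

Char 1 ('A'): step: R->2, L=1; A->plug->E->R->G->L->B->refl->C->L'->F->R'->H->plug->H
Char 2 ('D'): step: R->3, L=1; D->plug->D->R->F->L->C->refl->B->L'->G->R'->A->plug->E
Char 3 ('H'): step: R->4, L=1; H->plug->H->R->F->L->C->refl->B->L'->G->R'->E->plug->A
Char 4 ('G'): step: R->5, L=1; G->plug->G->R->E->L->H->refl->F->L'->B->R'->A->plug->E
Char 5 ('A'): step: R->6, L=1; A->plug->E->R->F->L->C->refl->B->L'->G->R'->G->plug->G
Char 6 ('G'): step: R->7, L=1; G->plug->G->R->H->L->D->refl->E->L'->A->R'->C->plug->C

Answer: HEAEGC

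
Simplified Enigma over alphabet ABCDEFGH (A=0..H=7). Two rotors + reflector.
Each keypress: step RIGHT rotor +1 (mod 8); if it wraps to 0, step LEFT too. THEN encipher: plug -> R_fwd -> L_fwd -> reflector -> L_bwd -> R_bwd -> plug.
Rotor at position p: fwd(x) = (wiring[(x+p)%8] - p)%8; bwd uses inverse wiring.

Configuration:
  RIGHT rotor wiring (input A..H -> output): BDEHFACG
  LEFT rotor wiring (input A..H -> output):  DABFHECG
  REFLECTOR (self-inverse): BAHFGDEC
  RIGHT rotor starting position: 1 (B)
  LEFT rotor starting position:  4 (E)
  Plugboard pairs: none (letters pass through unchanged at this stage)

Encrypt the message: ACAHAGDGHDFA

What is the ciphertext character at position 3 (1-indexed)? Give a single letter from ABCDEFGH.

Char 1 ('A'): step: R->2, L=4; A->plug->A->R->C->L->G->refl->E->L'->F->R'->B->plug->B
Char 2 ('C'): step: R->3, L=4; C->plug->C->R->F->L->E->refl->G->L'->C->R'->B->plug->B
Char 3 ('A'): step: R->4, L=4; A->plug->A->R->B->L->A->refl->B->L'->H->R'->F->plug->F

F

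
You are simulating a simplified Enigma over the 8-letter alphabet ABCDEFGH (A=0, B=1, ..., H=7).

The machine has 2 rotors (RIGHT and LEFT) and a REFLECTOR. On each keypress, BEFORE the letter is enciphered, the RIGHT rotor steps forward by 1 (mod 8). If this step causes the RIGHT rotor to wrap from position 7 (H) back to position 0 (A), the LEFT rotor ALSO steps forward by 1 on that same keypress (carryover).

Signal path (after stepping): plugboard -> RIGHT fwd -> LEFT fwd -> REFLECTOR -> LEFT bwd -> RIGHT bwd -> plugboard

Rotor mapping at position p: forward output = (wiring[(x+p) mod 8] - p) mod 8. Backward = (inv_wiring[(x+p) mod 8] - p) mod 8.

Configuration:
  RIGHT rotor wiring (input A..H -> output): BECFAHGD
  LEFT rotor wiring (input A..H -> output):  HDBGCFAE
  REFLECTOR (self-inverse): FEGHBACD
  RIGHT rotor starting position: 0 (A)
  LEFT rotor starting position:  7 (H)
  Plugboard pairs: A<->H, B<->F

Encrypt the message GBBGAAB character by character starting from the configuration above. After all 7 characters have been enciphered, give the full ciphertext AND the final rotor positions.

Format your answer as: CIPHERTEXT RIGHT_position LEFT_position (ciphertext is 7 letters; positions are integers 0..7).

Answer: DHDFCHG 7 7

Derivation:
Char 1 ('G'): step: R->1, L=7; G->plug->G->R->C->L->E->refl->B->L'->H->R'->D->plug->D
Char 2 ('B'): step: R->2, L=7; B->plug->F->R->B->L->A->refl->F->L'->A->R'->A->plug->H
Char 3 ('B'): step: R->3, L=7; B->plug->F->R->G->L->G->refl->C->L'->D->R'->D->plug->D
Char 4 ('G'): step: R->4, L=7; G->plug->G->R->G->L->G->refl->C->L'->D->R'->B->plug->F
Char 5 ('A'): step: R->5, L=7; A->plug->H->R->D->L->C->refl->G->L'->G->R'->C->plug->C
Char 6 ('A'): step: R->6, L=7; A->plug->H->R->B->L->A->refl->F->L'->A->R'->A->plug->H
Char 7 ('B'): step: R->7, L=7; B->plug->F->R->B->L->A->refl->F->L'->A->R'->G->plug->G
Final: ciphertext=DHDFCHG, RIGHT=7, LEFT=7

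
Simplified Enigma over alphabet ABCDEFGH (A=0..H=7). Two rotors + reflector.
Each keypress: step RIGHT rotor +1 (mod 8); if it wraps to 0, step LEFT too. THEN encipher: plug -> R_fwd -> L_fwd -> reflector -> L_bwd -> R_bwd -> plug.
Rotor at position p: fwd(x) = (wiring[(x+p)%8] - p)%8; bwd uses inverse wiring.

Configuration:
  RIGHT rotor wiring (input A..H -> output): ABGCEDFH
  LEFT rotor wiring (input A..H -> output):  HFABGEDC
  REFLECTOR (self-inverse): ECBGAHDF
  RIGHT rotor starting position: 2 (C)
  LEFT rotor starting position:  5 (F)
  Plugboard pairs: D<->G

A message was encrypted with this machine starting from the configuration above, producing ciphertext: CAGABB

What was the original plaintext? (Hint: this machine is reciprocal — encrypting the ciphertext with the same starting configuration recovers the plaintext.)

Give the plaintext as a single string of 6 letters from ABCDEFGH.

Answer: GDHGFC

Derivation:
Char 1 ('C'): step: R->3, L=5; C->plug->C->R->A->L->H->refl->F->L'->C->R'->D->plug->G
Char 2 ('A'): step: R->4, L=5; A->plug->A->R->A->L->H->refl->F->L'->C->R'->G->plug->D
Char 3 ('G'): step: R->5, L=5; G->plug->D->R->D->L->C->refl->B->L'->H->R'->H->plug->H
Char 4 ('A'): step: R->6, L=5; A->plug->A->R->H->L->B->refl->C->L'->D->R'->D->plug->G
Char 5 ('B'): step: R->7, L=5; B->plug->B->R->B->L->G->refl->D->L'->F->R'->F->plug->F
Char 6 ('B'): step: R->0, L->6 (L advanced); B->plug->B->R->B->L->E->refl->A->L'->G->R'->C->plug->C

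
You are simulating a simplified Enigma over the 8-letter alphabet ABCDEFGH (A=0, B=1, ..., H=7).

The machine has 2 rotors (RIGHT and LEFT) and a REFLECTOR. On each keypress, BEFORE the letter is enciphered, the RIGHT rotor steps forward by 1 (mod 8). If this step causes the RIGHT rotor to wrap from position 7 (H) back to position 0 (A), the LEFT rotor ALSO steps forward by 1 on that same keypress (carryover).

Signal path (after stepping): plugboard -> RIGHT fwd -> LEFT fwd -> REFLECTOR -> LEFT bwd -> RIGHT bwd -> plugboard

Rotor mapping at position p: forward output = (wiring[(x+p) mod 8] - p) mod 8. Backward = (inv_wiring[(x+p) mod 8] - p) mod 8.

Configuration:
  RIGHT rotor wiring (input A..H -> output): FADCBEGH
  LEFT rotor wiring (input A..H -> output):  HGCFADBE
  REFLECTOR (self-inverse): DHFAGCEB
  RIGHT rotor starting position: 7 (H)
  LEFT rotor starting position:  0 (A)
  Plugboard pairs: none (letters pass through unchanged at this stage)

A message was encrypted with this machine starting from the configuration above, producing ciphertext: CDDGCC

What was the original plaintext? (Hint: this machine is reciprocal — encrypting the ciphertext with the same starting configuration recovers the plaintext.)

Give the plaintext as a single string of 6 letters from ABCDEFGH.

Answer: EHCBGA

Derivation:
Char 1 ('C'): step: R->0, L->1 (L advanced); C->plug->C->R->D->L->H->refl->B->L'->B->R'->E->plug->E
Char 2 ('D'): step: R->1, L=1; D->plug->D->R->A->L->F->refl->C->L'->E->R'->H->plug->H
Char 3 ('D'): step: R->2, L=1; D->plug->D->R->C->L->E->refl->G->L'->H->R'->C->plug->C
Char 4 ('G'): step: R->3, L=1; G->plug->G->R->F->L->A->refl->D->L'->G->R'->B->plug->B
Char 5 ('C'): step: R->4, L=1; C->plug->C->R->C->L->E->refl->G->L'->H->R'->G->plug->G
Char 6 ('C'): step: R->5, L=1; C->plug->C->R->C->L->E->refl->G->L'->H->R'->A->plug->A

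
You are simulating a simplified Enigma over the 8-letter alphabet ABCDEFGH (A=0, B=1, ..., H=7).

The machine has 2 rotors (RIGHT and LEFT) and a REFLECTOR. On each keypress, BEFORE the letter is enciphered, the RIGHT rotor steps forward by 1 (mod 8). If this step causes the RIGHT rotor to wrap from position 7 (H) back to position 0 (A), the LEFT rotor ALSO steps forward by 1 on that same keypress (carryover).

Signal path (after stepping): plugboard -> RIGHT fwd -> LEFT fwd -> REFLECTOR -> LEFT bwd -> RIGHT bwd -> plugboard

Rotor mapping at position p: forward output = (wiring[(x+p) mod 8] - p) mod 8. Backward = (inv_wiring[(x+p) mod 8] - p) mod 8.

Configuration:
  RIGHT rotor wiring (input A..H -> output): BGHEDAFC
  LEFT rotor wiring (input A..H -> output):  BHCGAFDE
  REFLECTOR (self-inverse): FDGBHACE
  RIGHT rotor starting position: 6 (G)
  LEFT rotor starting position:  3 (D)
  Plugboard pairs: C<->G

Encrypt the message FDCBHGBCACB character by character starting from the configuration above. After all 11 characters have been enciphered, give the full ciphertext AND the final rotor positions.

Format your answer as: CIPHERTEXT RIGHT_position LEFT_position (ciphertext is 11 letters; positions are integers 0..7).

Char 1 ('F'): step: R->7, L=3; F->plug->F->R->E->L->B->refl->D->L'->A->R'->D->plug->D
Char 2 ('D'): step: R->0, L->4 (L advanced); D->plug->D->R->E->L->F->refl->A->L'->D->R'->E->plug->E
Char 3 ('C'): step: R->1, L=4; C->plug->G->R->B->L->B->refl->D->L'->F->R'->A->plug->A
Char 4 ('B'): step: R->2, L=4; B->plug->B->R->C->L->H->refl->E->L'->A->R'->F->plug->F
Char 5 ('H'): step: R->3, L=4; H->plug->H->R->E->L->F->refl->A->L'->D->R'->G->plug->C
Char 6 ('G'): step: R->4, L=4; G->plug->C->R->B->L->B->refl->D->L'->F->R'->E->plug->E
Char 7 ('B'): step: R->5, L=4; B->plug->B->R->A->L->E->refl->H->L'->C->R'->F->plug->F
Char 8 ('C'): step: R->6, L=4; C->plug->G->R->F->L->D->refl->B->L'->B->R'->E->plug->E
Char 9 ('A'): step: R->7, L=4; A->plug->A->R->D->L->A->refl->F->L'->E->R'->F->plug->F
Char 10 ('C'): step: R->0, L->5 (L advanced); C->plug->G->R->F->L->F->refl->A->L'->A->R'->F->plug->F
Char 11 ('B'): step: R->1, L=5; B->plug->B->R->G->L->B->refl->D->L'->H->R'->E->plug->E
Final: ciphertext=DEAFCEFEFFE, RIGHT=1, LEFT=5

Answer: DEAFCEFEFFE 1 5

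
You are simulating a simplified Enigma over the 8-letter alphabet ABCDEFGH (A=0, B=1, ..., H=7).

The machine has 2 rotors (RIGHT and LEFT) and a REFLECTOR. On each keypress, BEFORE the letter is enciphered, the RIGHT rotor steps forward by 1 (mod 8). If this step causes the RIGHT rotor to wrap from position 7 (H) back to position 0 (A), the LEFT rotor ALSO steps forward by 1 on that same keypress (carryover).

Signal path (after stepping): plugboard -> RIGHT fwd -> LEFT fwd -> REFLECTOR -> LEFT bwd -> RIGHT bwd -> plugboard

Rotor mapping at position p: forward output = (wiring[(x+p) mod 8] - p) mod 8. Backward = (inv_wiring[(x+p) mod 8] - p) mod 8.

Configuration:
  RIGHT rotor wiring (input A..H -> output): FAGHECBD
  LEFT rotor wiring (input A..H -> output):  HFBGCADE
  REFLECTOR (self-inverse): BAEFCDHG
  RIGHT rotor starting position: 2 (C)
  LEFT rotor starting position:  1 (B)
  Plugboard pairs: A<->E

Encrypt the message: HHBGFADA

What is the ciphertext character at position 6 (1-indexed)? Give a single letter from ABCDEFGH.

Char 1 ('H'): step: R->3, L=1; H->plug->H->R->D->L->B->refl->A->L'->B->R'->B->plug->B
Char 2 ('H'): step: R->4, L=1; H->plug->H->R->D->L->B->refl->A->L'->B->R'->E->plug->A
Char 3 ('B'): step: R->5, L=1; B->plug->B->R->E->L->H->refl->G->L'->H->R'->H->plug->H
Char 4 ('G'): step: R->6, L=1; G->plug->G->R->G->L->D->refl->F->L'->C->R'->D->plug->D
Char 5 ('F'): step: R->7, L=1; F->plug->F->R->F->L->C->refl->E->L'->A->R'->E->plug->A
Char 6 ('A'): step: R->0, L->2 (L advanced); A->plug->E->R->E->L->B->refl->A->L'->C->R'->F->plug->F

F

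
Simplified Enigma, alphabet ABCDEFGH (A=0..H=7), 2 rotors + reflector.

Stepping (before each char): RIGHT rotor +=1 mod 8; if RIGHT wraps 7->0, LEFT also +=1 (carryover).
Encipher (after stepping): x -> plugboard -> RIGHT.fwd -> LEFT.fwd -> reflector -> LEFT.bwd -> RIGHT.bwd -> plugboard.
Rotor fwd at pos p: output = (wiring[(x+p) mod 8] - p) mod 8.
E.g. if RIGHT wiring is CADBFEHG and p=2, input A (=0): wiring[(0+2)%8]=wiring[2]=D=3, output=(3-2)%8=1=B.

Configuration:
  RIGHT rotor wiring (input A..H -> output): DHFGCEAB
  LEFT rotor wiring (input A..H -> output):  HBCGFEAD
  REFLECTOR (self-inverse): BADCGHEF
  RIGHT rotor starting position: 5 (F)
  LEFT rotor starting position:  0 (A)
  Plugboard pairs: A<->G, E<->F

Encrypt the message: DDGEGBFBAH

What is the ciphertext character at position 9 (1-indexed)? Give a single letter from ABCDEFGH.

Char 1 ('D'): step: R->6, L=0; D->plug->D->R->B->L->B->refl->A->L'->G->R'->H->plug->H
Char 2 ('D'): step: R->7, L=0; D->plug->D->R->G->L->A->refl->B->L'->B->R'->H->plug->H
Char 3 ('G'): step: R->0, L->1 (L advanced); G->plug->A->R->D->L->E->refl->G->L'->H->R'->B->plug->B
Char 4 ('E'): step: R->1, L=1; E->plug->F->R->H->L->G->refl->E->L'->D->R'->E->plug->F
Char 5 ('G'): step: R->2, L=1; G->plug->A->R->D->L->E->refl->G->L'->H->R'->F->plug->E
Char 6 ('B'): step: R->3, L=1; B->plug->B->R->H->L->G->refl->E->L'->D->R'->A->plug->G
Char 7 ('F'): step: R->4, L=1; F->plug->E->R->H->L->G->refl->E->L'->D->R'->F->plug->E
Char 8 ('B'): step: R->5, L=1; B->plug->B->R->D->L->E->refl->G->L'->H->R'->A->plug->G
Char 9 ('A'): step: R->6, L=1; A->plug->G->R->E->L->D->refl->C->L'->G->R'->H->plug->H

H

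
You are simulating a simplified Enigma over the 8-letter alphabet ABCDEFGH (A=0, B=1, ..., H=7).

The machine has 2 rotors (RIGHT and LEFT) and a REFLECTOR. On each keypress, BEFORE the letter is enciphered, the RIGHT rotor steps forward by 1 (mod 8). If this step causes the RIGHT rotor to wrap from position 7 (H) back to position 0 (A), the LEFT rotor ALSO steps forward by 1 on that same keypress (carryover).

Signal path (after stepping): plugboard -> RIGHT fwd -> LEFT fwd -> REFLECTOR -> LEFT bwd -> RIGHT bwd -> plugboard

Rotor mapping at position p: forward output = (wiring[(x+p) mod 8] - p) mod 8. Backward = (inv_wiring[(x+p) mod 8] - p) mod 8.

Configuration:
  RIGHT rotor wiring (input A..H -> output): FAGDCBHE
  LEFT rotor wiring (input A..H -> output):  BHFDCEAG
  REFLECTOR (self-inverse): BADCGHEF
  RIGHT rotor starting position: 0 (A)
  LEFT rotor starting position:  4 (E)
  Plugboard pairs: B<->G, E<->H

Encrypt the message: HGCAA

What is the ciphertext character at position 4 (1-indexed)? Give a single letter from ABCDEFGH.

Char 1 ('H'): step: R->1, L=4; H->plug->E->R->A->L->G->refl->E->L'->C->R'->C->plug->C
Char 2 ('G'): step: R->2, L=4; G->plug->B->R->B->L->A->refl->B->L'->G->R'->H->plug->E
Char 3 ('C'): step: R->3, L=4; C->plug->C->R->G->L->B->refl->A->L'->B->R'->E->plug->H
Char 4 ('A'): step: R->4, L=4; A->plug->A->R->G->L->B->refl->A->L'->B->R'->E->plug->H

H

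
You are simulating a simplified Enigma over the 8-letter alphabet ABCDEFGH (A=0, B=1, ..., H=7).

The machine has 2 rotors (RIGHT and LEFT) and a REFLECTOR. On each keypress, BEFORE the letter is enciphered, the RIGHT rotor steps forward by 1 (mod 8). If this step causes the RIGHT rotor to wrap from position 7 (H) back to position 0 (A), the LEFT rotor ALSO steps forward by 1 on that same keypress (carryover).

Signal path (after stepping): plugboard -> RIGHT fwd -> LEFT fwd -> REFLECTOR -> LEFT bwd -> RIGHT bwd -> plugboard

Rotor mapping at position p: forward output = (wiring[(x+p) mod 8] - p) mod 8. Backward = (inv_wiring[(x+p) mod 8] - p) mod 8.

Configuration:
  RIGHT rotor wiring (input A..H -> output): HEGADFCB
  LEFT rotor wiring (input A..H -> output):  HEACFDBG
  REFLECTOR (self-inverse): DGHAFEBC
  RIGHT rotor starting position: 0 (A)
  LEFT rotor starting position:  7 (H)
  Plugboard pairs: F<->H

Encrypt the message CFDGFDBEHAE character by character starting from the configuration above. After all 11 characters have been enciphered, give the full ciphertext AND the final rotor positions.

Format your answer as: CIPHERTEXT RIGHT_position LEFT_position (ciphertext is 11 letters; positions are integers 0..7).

Char 1 ('C'): step: R->1, L=7; C->plug->C->R->H->L->C->refl->H->L'->A->R'->G->plug->G
Char 2 ('F'): step: R->2, L=7; F->plug->H->R->C->L->F->refl->E->L'->G->R'->B->plug->B
Char 3 ('D'): step: R->3, L=7; D->plug->D->R->H->L->C->refl->H->L'->A->R'->B->plug->B
Char 4 ('G'): step: R->4, L=7; G->plug->G->R->C->L->F->refl->E->L'->G->R'->C->plug->C
Char 5 ('F'): step: R->5, L=7; F->plug->H->R->G->L->E->refl->F->L'->C->R'->D->plug->D
Char 6 ('D'): step: R->6, L=7; D->plug->D->R->G->L->E->refl->F->L'->C->R'->F->plug->H
Char 7 ('B'): step: R->7, L=7; B->plug->B->R->A->L->H->refl->C->L'->H->R'->D->plug->D
Char 8 ('E'): step: R->0, L->0 (L advanced); E->plug->E->R->D->L->C->refl->H->L'->A->R'->D->plug->D
Char 9 ('H'): step: R->1, L=0; H->plug->F->R->B->L->E->refl->F->L'->E->R'->E->plug->E
Char 10 ('A'): step: R->2, L=0; A->plug->A->R->E->L->F->refl->E->L'->B->R'->C->plug->C
Char 11 ('E'): step: R->3, L=0; E->plug->E->R->G->L->B->refl->G->L'->H->R'->D->plug->D
Final: ciphertext=GBBCDHDDECD, RIGHT=3, LEFT=0

Answer: GBBCDHDDECD 3 0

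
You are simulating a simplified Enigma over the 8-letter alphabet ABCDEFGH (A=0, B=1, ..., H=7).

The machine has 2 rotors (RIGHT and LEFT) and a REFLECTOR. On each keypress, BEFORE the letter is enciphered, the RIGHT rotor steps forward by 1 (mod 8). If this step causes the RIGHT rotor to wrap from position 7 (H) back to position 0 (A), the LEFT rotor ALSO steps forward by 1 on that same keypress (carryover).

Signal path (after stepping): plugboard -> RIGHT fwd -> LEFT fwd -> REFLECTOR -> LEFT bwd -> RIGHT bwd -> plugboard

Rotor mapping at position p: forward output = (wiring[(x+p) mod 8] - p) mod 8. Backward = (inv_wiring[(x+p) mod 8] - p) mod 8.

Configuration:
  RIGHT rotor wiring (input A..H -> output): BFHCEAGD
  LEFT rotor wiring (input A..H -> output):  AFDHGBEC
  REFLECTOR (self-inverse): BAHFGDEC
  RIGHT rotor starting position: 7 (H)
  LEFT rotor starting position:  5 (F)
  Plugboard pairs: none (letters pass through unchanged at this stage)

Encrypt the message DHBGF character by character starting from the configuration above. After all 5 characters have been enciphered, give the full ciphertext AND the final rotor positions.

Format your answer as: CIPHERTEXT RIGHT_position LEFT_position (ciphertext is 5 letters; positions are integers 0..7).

Char 1 ('D'): step: R->0, L->6 (L advanced); D->plug->D->R->C->L->C->refl->H->L'->D->R'->H->plug->H
Char 2 ('H'): step: R->1, L=6; H->plug->H->R->A->L->G->refl->E->L'->B->R'->C->plug->C
Char 3 ('B'): step: R->2, L=6; B->plug->B->R->A->L->G->refl->E->L'->B->R'->F->plug->F
Char 4 ('G'): step: R->3, L=6; G->plug->G->R->C->L->C->refl->H->L'->D->R'->D->plug->D
Char 5 ('F'): step: R->4, L=6; F->plug->F->R->B->L->E->refl->G->L'->A->R'->A->plug->A
Final: ciphertext=HCFDA, RIGHT=4, LEFT=6

Answer: HCFDA 4 6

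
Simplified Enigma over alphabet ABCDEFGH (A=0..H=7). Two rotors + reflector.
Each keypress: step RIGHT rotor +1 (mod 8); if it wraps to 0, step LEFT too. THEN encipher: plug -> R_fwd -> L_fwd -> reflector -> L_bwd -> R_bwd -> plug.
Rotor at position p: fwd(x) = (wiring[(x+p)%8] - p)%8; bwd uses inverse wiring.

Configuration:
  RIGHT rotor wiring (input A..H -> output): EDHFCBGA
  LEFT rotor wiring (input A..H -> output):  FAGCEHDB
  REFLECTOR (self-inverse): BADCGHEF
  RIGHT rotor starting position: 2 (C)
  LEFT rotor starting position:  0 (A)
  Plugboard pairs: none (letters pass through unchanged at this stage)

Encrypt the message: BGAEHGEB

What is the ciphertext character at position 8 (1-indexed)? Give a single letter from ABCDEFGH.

Char 1 ('B'): step: R->3, L=0; B->plug->B->R->H->L->B->refl->A->L'->B->R'->F->plug->F
Char 2 ('G'): step: R->4, L=0; G->plug->G->R->D->L->C->refl->D->L'->G->R'->A->plug->A
Char 3 ('A'): step: R->5, L=0; A->plug->A->R->E->L->E->refl->G->L'->C->R'->F->plug->F
Char 4 ('E'): step: R->6, L=0; E->plug->E->R->B->L->A->refl->B->L'->H->R'->F->plug->F
Char 5 ('H'): step: R->7, L=0; H->plug->H->R->H->L->B->refl->A->L'->B->R'->A->plug->A
Char 6 ('G'): step: R->0, L->1 (L advanced); G->plug->G->R->G->L->A->refl->B->L'->C->R'->E->plug->E
Char 7 ('E'): step: R->1, L=1; E->plug->E->R->A->L->H->refl->F->L'->B->R'->D->plug->D
Char 8 ('B'): step: R->2, L=1; B->plug->B->R->D->L->D->refl->C->L'->F->R'->A->plug->A

A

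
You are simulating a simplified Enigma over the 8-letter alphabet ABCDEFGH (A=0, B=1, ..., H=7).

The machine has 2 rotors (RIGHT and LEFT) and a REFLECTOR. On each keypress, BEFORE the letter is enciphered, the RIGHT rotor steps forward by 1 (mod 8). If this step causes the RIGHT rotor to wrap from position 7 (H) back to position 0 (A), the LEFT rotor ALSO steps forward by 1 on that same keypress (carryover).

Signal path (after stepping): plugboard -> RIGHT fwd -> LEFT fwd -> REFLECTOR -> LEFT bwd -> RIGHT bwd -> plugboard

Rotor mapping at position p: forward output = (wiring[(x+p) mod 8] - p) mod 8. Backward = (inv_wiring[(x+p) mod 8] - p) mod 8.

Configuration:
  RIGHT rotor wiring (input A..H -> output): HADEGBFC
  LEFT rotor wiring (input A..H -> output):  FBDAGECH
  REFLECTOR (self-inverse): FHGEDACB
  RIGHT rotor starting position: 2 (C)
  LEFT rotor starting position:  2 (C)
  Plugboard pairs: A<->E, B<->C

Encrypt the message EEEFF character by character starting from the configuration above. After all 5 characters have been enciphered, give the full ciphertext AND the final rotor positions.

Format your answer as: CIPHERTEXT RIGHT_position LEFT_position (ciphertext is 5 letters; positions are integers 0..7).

Answer: CDBDC 7 2

Derivation:
Char 1 ('E'): step: R->3, L=2; E->plug->A->R->B->L->G->refl->C->L'->D->R'->B->plug->C
Char 2 ('E'): step: R->4, L=2; E->plug->A->R->C->L->E->refl->D->L'->G->R'->D->plug->D
Char 3 ('E'): step: R->5, L=2; E->plug->A->R->E->L->A->refl->F->L'->F->R'->C->plug->B
Char 4 ('F'): step: R->6, L=2; F->plug->F->R->G->L->D->refl->E->L'->C->R'->D->plug->D
Char 5 ('F'): step: R->7, L=2; F->plug->F->R->H->L->H->refl->B->L'->A->R'->B->plug->C
Final: ciphertext=CDBDC, RIGHT=7, LEFT=2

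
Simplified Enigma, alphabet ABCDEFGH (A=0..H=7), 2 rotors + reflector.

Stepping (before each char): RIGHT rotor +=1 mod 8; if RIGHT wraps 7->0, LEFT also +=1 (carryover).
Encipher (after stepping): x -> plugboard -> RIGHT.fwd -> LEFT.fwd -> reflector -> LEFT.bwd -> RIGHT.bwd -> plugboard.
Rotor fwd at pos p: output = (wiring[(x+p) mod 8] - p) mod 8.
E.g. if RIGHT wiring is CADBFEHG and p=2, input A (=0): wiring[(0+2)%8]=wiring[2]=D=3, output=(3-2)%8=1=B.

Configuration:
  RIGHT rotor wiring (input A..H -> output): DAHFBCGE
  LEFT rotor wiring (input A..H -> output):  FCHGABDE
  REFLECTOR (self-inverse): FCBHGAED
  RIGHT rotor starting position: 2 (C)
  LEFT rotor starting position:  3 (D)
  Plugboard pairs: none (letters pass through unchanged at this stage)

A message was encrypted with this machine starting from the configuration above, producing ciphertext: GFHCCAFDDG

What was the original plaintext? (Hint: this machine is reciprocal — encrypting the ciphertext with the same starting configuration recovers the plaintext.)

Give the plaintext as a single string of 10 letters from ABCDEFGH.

Answer: HAAHGEDAEH

Derivation:
Char 1 ('G'): step: R->3, L=3; G->plug->G->R->F->L->C->refl->B->L'->E->R'->H->plug->H
Char 2 ('F'): step: R->4, L=3; F->plug->F->R->E->L->B->refl->C->L'->F->R'->A->plug->A
Char 3 ('H'): step: R->5, L=3; H->plug->H->R->E->L->B->refl->C->L'->F->R'->A->plug->A
Char 4 ('C'): step: R->6, L=3; C->plug->C->R->F->L->C->refl->B->L'->E->R'->H->plug->H
Char 5 ('C'): step: R->7, L=3; C->plug->C->R->B->L->F->refl->A->L'->D->R'->G->plug->G
Char 6 ('A'): step: R->0, L->4 (L advanced); A->plug->A->R->D->L->A->refl->F->L'->B->R'->E->plug->E
Char 7 ('F'): step: R->1, L=4; F->plug->F->R->F->L->G->refl->E->L'->A->R'->D->plug->D
Char 8 ('D'): step: R->2, L=4; D->plug->D->R->A->L->E->refl->G->L'->F->R'->A->plug->A
Char 9 ('D'): step: R->3, L=4; D->plug->D->R->D->L->A->refl->F->L'->B->R'->E->plug->E
Char 10 ('G'): step: R->4, L=4; G->plug->G->R->D->L->A->refl->F->L'->B->R'->H->plug->H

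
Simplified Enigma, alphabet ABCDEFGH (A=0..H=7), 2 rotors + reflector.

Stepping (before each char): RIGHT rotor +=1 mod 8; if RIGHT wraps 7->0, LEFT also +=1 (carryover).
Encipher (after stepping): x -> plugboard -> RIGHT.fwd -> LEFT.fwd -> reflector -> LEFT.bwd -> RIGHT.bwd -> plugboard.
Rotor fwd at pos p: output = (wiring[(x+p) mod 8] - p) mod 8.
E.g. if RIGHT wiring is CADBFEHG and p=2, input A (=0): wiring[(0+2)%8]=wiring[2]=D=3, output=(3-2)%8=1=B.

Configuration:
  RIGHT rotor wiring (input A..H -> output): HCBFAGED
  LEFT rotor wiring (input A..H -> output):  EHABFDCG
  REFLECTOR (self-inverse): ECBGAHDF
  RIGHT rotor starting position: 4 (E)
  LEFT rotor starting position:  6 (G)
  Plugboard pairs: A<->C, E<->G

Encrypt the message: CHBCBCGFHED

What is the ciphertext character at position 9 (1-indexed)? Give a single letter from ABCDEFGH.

Char 1 ('C'): step: R->5, L=6; C->plug->A->R->B->L->A->refl->E->L'->A->R'->G->plug->E
Char 2 ('H'): step: R->6, L=6; H->plug->H->R->A->L->E->refl->A->L'->B->R'->C->plug->A
Char 3 ('B'): step: R->7, L=6; B->plug->B->R->A->L->E->refl->A->L'->B->R'->F->plug->F
Char 4 ('C'): step: R->0, L->7 (L advanced); C->plug->A->R->H->L->D->refl->G->L'->F->R'->D->plug->D
Char 5 ('B'): step: R->1, L=7; B->plug->B->R->A->L->H->refl->F->L'->B->R'->A->plug->C
Char 6 ('C'): step: R->2, L=7; C->plug->A->R->H->L->D->refl->G->L'->F->R'->G->plug->E
Char 7 ('G'): step: R->3, L=7; G->plug->E->R->A->L->H->refl->F->L'->B->R'->D->plug->D
Char 8 ('F'): step: R->4, L=7; F->plug->F->R->G->L->E->refl->A->L'->C->R'->B->plug->B
Char 9 ('H'): step: R->5, L=7; H->plug->H->R->D->L->B->refl->C->L'->E->R'->F->plug->F

F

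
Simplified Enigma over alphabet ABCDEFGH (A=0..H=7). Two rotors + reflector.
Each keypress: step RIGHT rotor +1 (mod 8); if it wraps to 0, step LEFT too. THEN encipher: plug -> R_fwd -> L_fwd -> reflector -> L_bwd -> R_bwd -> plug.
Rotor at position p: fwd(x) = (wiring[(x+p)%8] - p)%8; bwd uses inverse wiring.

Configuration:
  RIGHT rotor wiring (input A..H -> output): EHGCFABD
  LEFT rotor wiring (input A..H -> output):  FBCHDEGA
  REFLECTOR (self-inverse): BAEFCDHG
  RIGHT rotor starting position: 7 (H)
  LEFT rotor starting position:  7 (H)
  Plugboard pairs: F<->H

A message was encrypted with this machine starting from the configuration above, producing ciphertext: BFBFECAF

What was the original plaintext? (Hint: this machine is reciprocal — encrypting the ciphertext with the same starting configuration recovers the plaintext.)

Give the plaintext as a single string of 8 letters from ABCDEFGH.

Answer: GAADBACB

Derivation:
Char 1 ('B'): step: R->0, L->0 (L advanced); B->plug->B->R->H->L->A->refl->B->L'->B->R'->G->plug->G
Char 2 ('F'): step: R->1, L=0; F->plug->H->R->D->L->H->refl->G->L'->G->R'->A->plug->A
Char 3 ('B'): step: R->2, L=0; B->plug->B->R->A->L->F->refl->D->L'->E->R'->A->plug->A
Char 4 ('F'): step: R->3, L=0; F->plug->H->R->D->L->H->refl->G->L'->G->R'->D->plug->D
Char 5 ('E'): step: R->4, L=0; E->plug->E->R->A->L->F->refl->D->L'->E->R'->B->plug->B
Char 6 ('C'): step: R->5, L=0; C->plug->C->R->G->L->G->refl->H->L'->D->R'->A->plug->A
Char 7 ('A'): step: R->6, L=0; A->plug->A->R->D->L->H->refl->G->L'->G->R'->C->plug->C
Char 8 ('F'): step: R->7, L=0; F->plug->H->R->C->L->C->refl->E->L'->F->R'->B->plug->B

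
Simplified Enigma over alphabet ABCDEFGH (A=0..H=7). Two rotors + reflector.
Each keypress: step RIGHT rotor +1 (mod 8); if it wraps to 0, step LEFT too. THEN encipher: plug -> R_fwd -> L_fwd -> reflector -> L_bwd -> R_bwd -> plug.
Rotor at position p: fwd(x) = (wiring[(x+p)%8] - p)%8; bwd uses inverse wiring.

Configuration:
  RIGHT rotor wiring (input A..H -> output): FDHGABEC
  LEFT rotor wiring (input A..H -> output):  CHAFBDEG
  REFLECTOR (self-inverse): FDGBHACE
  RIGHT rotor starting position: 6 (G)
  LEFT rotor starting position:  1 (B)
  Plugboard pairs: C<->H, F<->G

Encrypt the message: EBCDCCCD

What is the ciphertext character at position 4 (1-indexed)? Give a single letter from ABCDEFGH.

Char 1 ('E'): step: R->7, L=1; E->plug->E->R->H->L->B->refl->D->L'->F->R'->H->plug->C
Char 2 ('B'): step: R->0, L->2 (L advanced); B->plug->B->R->D->L->B->refl->D->L'->B->R'->F->plug->G
Char 3 ('C'): step: R->1, L=2; C->plug->H->R->E->L->C->refl->G->L'->A->R'->E->plug->E
Char 4 ('D'): step: R->2, L=2; D->plug->D->R->H->L->F->refl->A->L'->G->R'->C->plug->H

H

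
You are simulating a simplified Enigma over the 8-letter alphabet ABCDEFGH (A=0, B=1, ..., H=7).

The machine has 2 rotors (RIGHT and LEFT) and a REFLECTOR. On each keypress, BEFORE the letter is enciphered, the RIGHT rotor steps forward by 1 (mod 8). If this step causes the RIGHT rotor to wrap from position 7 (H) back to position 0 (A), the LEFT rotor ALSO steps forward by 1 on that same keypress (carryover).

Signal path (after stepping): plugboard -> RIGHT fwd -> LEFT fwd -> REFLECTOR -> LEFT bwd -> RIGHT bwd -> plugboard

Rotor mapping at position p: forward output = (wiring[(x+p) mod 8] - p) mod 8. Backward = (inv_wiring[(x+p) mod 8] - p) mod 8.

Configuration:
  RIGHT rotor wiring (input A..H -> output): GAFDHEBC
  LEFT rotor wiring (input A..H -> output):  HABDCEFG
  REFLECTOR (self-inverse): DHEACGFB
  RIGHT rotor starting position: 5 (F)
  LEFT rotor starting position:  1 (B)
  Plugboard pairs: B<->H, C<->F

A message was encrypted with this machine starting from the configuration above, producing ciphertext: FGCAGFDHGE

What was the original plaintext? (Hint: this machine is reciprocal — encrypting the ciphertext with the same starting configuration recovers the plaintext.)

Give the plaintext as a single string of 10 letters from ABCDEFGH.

Answer: ABBDDABBFB

Derivation:
Char 1 ('F'): step: R->6, L=1; F->plug->C->R->A->L->H->refl->B->L'->D->R'->A->plug->A
Char 2 ('G'): step: R->7, L=1; G->plug->G->R->F->L->E->refl->C->L'->C->R'->H->plug->B
Char 3 ('C'): step: R->0, L->2 (L advanced); C->plug->F->R->E->L->D->refl->A->L'->C->R'->H->plug->B
Char 4 ('A'): step: R->1, L=2; A->plug->A->R->H->L->G->refl->F->L'->G->R'->D->plug->D
Char 5 ('G'): step: R->2, L=2; G->plug->G->R->E->L->D->refl->A->L'->C->R'->D->plug->D
Char 6 ('F'): step: R->3, L=2; F->plug->C->R->B->L->B->refl->H->L'->A->R'->A->plug->A
Char 7 ('D'): step: R->4, L=2; D->plug->D->R->G->L->F->refl->G->L'->H->R'->H->plug->B
Char 8 ('H'): step: R->5, L=2; H->plug->B->R->E->L->D->refl->A->L'->C->R'->H->plug->B
Char 9 ('G'): step: R->6, L=2; G->plug->G->R->B->L->B->refl->H->L'->A->R'->C->plug->F
Char 10 ('E'): step: R->7, L=2; E->plug->E->R->E->L->D->refl->A->L'->C->R'->H->plug->B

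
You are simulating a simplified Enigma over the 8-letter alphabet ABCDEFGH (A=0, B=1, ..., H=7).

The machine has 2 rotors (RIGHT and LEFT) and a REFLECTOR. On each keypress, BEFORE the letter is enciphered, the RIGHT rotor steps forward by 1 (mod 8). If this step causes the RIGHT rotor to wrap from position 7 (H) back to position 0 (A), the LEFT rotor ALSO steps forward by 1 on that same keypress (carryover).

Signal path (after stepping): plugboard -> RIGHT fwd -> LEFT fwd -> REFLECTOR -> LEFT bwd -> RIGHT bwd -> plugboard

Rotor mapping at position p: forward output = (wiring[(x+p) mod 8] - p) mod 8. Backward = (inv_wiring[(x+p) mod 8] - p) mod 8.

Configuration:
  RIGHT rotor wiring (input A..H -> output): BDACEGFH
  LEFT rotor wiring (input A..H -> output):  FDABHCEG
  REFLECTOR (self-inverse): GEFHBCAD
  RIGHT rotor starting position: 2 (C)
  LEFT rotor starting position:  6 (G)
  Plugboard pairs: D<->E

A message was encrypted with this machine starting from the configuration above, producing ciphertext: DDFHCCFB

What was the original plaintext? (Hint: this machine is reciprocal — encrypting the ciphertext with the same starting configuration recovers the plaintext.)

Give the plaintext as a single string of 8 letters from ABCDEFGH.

Answer: CBEBDFBA

Derivation:
Char 1 ('D'): step: R->3, L=6; D->plug->E->R->E->L->C->refl->F->L'->D->R'->C->plug->C
Char 2 ('D'): step: R->4, L=6; D->plug->E->R->F->L->D->refl->H->L'->C->R'->B->plug->B
Char 3 ('F'): step: R->5, L=6; F->plug->F->R->D->L->F->refl->C->L'->E->R'->D->plug->E
Char 4 ('H'): step: R->6, L=6; H->plug->H->R->A->L->G->refl->A->L'->B->R'->B->plug->B
Char 5 ('C'): step: R->7, L=6; C->plug->C->R->E->L->C->refl->F->L'->D->R'->E->plug->D
Char 6 ('C'): step: R->0, L->7 (L advanced); C->plug->C->R->A->L->H->refl->D->L'->G->R'->F->plug->F
Char 7 ('F'): step: R->1, L=7; F->plug->F->R->E->L->C->refl->F->L'->H->R'->B->plug->B
Char 8 ('B'): step: R->2, L=7; B->plug->B->R->A->L->H->refl->D->L'->G->R'->A->plug->A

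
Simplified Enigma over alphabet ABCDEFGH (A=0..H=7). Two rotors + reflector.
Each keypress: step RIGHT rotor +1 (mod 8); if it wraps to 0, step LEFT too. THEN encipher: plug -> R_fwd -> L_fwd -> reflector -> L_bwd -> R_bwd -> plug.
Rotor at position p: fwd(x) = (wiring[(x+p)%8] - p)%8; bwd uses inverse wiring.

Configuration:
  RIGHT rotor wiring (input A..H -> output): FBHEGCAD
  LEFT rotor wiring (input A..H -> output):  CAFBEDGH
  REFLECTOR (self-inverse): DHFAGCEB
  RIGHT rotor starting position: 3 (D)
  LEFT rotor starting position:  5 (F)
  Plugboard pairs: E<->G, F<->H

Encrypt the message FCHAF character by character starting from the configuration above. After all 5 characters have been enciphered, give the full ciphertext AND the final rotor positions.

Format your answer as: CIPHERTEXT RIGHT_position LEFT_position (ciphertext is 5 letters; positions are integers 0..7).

Char 1 ('F'): step: R->4, L=5; F->plug->H->R->A->L->G->refl->E->L'->G->R'->B->plug->B
Char 2 ('C'): step: R->5, L=5; C->plug->C->R->G->L->E->refl->G->L'->A->R'->D->plug->D
Char 3 ('H'): step: R->6, L=5; H->plug->F->R->G->L->E->refl->G->L'->A->R'->G->plug->E
Char 4 ('A'): step: R->7, L=5; A->plug->A->R->E->L->D->refl->A->L'->F->R'->E->plug->G
Char 5 ('F'): step: R->0, L->6 (L advanced); F->plug->H->R->D->L->C->refl->F->L'->H->R'->C->plug->C
Final: ciphertext=BDEGC, RIGHT=0, LEFT=6

Answer: BDEGC 0 6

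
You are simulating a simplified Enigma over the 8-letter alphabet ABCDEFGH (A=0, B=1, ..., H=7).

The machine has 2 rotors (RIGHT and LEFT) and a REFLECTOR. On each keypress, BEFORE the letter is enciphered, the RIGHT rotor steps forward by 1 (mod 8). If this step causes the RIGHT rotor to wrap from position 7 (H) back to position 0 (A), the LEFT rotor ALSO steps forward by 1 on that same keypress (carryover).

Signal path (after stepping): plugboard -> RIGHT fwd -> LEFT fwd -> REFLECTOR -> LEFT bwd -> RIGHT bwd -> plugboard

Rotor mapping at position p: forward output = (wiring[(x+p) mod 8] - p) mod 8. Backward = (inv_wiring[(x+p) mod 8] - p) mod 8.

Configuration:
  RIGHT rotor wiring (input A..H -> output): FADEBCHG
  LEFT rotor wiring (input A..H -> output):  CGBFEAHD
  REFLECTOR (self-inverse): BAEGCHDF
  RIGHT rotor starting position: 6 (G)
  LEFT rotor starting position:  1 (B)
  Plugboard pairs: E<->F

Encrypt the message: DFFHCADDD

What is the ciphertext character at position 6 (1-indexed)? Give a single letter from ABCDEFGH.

Char 1 ('D'): step: R->7, L=1; D->plug->D->R->E->L->H->refl->F->L'->A->R'->H->plug->H
Char 2 ('F'): step: R->0, L->2 (L advanced); F->plug->E->R->B->L->D->refl->G->L'->D->R'->C->plug->C
Char 3 ('F'): step: R->1, L=2; F->plug->E->R->B->L->D->refl->G->L'->D->R'->C->plug->C
Char 4 ('H'): step: R->2, L=2; H->plug->H->R->G->L->A->refl->B->L'->F->R'->E->plug->F
Char 5 ('C'): step: R->3, L=2; C->plug->C->R->H->L->E->refl->C->L'->C->R'->F->plug->E
Char 6 ('A'): step: R->4, L=2; A->plug->A->R->F->L->B->refl->A->L'->G->R'->B->plug->B

B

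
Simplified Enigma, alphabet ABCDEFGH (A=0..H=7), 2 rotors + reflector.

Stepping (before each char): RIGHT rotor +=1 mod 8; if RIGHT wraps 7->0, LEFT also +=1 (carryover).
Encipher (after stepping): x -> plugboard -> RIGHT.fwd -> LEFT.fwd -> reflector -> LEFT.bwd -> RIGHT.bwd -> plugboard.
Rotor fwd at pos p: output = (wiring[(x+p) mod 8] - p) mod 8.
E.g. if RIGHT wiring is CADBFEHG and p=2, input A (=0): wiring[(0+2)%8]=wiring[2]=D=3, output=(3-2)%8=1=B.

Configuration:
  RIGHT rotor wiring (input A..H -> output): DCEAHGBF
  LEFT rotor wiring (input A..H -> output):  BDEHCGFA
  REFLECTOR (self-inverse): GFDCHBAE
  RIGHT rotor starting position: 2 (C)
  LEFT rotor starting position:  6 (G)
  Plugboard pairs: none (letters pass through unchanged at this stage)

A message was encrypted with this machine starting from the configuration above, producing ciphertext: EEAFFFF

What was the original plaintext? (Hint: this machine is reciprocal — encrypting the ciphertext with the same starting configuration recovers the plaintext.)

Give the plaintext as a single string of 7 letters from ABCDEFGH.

Char 1 ('E'): step: R->3, L=6; E->plug->E->R->C->L->D->refl->C->L'->B->R'->H->plug->H
Char 2 ('E'): step: R->4, L=6; E->plug->E->R->H->L->A->refl->G->L'->E->R'->H->plug->H
Char 3 ('A'): step: R->5, L=6; A->plug->A->R->B->L->C->refl->D->L'->C->R'->H->plug->H
Char 4 ('F'): step: R->6, L=6; F->plug->F->R->C->L->D->refl->C->L'->B->R'->G->plug->G
Char 5 ('F'): step: R->7, L=6; F->plug->F->R->A->L->H->refl->E->L'->G->R'->A->plug->A
Char 6 ('F'): step: R->0, L->7 (L advanced); F->plug->F->R->G->L->H->refl->E->L'->C->R'->B->plug->B
Char 7 ('F'): step: R->1, L=7; F->plug->F->R->A->L->B->refl->F->L'->D->R'->B->plug->B

Answer: HHHGABB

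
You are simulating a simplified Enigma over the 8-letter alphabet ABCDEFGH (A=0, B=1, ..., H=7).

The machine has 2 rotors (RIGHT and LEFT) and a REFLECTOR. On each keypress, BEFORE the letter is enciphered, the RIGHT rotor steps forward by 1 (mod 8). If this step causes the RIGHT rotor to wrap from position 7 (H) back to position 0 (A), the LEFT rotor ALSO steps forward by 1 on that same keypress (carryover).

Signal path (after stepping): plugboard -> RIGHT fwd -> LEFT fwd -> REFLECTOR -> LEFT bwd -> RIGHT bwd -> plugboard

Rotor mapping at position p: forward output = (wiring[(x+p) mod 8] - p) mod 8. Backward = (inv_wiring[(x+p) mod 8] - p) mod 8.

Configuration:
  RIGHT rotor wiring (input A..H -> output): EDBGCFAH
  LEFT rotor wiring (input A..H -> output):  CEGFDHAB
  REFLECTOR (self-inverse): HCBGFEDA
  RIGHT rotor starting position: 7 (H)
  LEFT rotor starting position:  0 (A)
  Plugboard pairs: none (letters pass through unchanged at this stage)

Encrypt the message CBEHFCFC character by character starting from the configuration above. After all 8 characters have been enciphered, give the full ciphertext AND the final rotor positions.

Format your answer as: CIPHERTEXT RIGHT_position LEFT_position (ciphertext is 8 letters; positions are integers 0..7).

Char 1 ('C'): step: R->0, L->1 (L advanced); C->plug->C->R->B->L->F->refl->E->L'->C->R'->E->plug->E
Char 2 ('B'): step: R->1, L=1; B->plug->B->R->A->L->D->refl->G->L'->E->R'->E->plug->E
Char 3 ('E'): step: R->2, L=1; E->plug->E->R->G->L->A->refl->H->L'->F->R'->F->plug->F
Char 4 ('H'): step: R->3, L=1; H->plug->H->R->G->L->A->refl->H->L'->F->R'->D->plug->D
Char 5 ('F'): step: R->4, L=1; F->plug->F->R->H->L->B->refl->C->L'->D->R'->D->plug->D
Char 6 ('C'): step: R->5, L=1; C->plug->C->R->C->L->E->refl->F->L'->B->R'->G->plug->G
Char 7 ('F'): step: R->6, L=1; F->plug->F->R->A->L->D->refl->G->L'->E->R'->G->plug->G
Char 8 ('C'): step: R->7, L=1; C->plug->C->R->E->L->G->refl->D->L'->A->R'->A->plug->A
Final: ciphertext=EEFDDGGA, RIGHT=7, LEFT=1

Answer: EEFDDGGA 7 1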